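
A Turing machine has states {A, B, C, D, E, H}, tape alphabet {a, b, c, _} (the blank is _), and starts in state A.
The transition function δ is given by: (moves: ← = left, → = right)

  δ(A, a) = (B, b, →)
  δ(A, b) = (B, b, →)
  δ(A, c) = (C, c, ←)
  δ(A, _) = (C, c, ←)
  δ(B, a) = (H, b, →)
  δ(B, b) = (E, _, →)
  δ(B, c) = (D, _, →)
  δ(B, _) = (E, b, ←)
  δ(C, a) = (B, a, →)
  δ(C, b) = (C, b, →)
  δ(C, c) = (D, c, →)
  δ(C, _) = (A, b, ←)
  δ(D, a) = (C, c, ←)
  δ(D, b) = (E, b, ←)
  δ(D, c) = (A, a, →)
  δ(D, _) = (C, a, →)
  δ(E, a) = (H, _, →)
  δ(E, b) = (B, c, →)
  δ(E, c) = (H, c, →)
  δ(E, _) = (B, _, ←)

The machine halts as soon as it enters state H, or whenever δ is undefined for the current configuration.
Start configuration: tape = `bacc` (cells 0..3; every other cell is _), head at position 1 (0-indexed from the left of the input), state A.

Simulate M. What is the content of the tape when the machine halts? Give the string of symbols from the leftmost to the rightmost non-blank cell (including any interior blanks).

bb_a_cb

A | b[a]cc____   read a → write b, move →, go to B
B | bb[c]c____   read c → write _, move →, go to D
D | bb_[c]____   read c → write a, move →, go to A
A | bb_a[_]___   read _ → write c, move ←, go to C
C | bb_[a]c___   read a → write a, move →, go to B
B | bb_a[c]___   read c → write _, move →, go to D
D | bb_a_[_]__   read _ → write a, move →, go to C
C | bb_a_a[_]_   read _ → write b, move ←, go to A
A | bb_a_[a]b_   read a → write b, move →, go to B
B | bb_a_b[b]_   read b → write _, move →, go to E
E | bb_a_b_[_]   read _ → write _, move ←, go to B
B | bb_a_b[_]_   read _ → write b, move ←, go to E
E | bb_a_[b]b_   read b → write c, move →, go to B
B | bb_a_c[b]_   read b → write _, move →, go to E
E | bb_a_c_[_]   read _ → write _, move ←, go to B
B | bb_a_c[_]_   read _ → write b, move ←, go to E
E | bb_a_[c]b_   read c → write c, move →, go to H
H | bb_a_c[b]_
The non-blank tape span at halt is bb_a_cb.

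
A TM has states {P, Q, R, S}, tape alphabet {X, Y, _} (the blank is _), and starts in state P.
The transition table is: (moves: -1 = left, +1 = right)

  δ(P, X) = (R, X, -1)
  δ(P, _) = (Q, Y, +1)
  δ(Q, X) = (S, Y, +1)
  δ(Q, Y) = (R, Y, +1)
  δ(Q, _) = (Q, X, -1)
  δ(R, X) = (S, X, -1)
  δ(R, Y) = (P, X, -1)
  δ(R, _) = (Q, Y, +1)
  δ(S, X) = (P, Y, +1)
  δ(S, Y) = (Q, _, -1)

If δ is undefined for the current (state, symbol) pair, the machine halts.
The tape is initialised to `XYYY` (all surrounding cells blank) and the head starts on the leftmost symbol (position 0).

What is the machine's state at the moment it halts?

P | _[X]YYY   read X → write X, move -1, go to R
R | [_]XYYY   read _ → write Y, move +1, go to Q
Q | Y[X]YYY   read X → write Y, move +1, go to S
S | YY[Y]YY   read Y → write _, move -1, go to Q
Q | Y[Y]_YY   read Y → write Y, move +1, go to R
R | YY[_]YY   read _ → write Y, move +1, go to Q
Q | YYY[Y]Y   read Y → write Y, move +1, go to R
R | YYYY[Y]   read Y → write X, move -1, go to P
P | YYY[Y]X
No transition is defined for (P, Y); M halts in state P.

P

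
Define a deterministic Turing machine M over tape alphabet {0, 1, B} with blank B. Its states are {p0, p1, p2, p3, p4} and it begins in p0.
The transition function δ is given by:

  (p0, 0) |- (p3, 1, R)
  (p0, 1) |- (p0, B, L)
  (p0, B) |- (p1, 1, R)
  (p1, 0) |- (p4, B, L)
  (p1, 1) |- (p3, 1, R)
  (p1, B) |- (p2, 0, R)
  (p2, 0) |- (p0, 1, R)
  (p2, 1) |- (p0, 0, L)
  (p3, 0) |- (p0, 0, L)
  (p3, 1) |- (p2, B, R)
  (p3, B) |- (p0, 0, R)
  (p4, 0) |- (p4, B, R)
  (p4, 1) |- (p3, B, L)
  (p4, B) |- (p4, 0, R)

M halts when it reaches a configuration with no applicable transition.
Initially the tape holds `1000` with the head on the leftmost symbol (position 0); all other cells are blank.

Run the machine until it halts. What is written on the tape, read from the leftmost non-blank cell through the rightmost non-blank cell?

p0 | BB[1]000   read 1 → write B, move L, go to p0
p0 | B[B]B000   read B → write 1, move R, go to p1
p1 | B1[B]000   read B → write 0, move R, go to p2
p2 | B10[0]00   read 0 → write 1, move R, go to p0
p0 | B101[0]0   read 0 → write 1, move R, go to p3
p3 | B1011[0]   read 0 → write 0, move L, go to p0
p0 | B101[1]0   read 1 → write B, move L, go to p0
p0 | B10[1]B0   read 1 → write B, move L, go to p0
p0 | B1[0]BB0   read 0 → write 1, move R, go to p3
p3 | B11[B]B0   read B → write 0, move R, go to p0
p0 | B110[B]0   read B → write 1, move R, go to p1
p1 | B1101[0]   read 0 → write B, move L, go to p4
p4 | B110[1]B   read 1 → write B, move L, go to p3
p3 | B11[0]BB   read 0 → write 0, move L, go to p0
p0 | B1[1]0BB   read 1 → write B, move L, go to p0
p0 | B[1]B0BB   read 1 → write B, move L, go to p0
p0 | [B]BB0BB   read B → write 1, move R, go to p1
p1 | 1[B]B0BB   read B → write 0, move R, go to p2
p2 | 10[B]0BB
The non-blank tape span at halt is 10B0.

10B0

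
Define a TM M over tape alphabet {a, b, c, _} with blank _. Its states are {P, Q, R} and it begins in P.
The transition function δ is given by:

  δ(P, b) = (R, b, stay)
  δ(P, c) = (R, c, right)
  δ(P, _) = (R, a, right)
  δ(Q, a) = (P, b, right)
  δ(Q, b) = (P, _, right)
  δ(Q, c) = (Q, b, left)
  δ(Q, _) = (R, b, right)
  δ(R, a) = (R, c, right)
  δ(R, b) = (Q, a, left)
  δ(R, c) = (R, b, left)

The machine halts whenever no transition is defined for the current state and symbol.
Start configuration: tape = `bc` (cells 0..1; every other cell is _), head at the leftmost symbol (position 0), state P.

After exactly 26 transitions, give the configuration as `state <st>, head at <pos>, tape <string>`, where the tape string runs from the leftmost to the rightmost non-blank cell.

state=P head=0 tape=__[b]c   (P,b)→(R,b,stay)
state=R head=0 tape=__[b]c   (R,b)→(Q,a,left)
state=Q head=-1 tape=_[_]ac   (Q,_)→(R,b,right)
state=R head=0 tape=_b[a]c   (R,a)→(R,c,right)
state=R head=1 tape=_bc[c]   (R,c)→(R,b,left)
state=R head=0 tape=_b[c]b   (R,c)→(R,b,left)
state=R head=-1 tape=_[b]bb   (R,b)→(Q,a,left)
state=Q head=-2 tape=[_]abb   (Q,_)→(R,b,right)
state=R head=-1 tape=b[a]bb   (R,a)→(R,c,right)
state=R head=0 tape=bc[b]b   (R,b)→(Q,a,left)
state=Q head=-1 tape=b[c]ab   (Q,c)→(Q,b,left)
state=Q head=-2 tape=[b]bab   (Q,b)→(P,_,right)
state=P head=-1 tape=_[b]ab   (P,b)→(R,b,stay)
state=R head=-1 tape=_[b]ab   (R,b)→(Q,a,left)
state=Q head=-2 tape=[_]aab   (Q,_)→(R,b,right)
state=R head=-1 tape=b[a]ab   (R,a)→(R,c,right)
state=R head=0 tape=bc[a]b   (R,a)→(R,c,right)
state=R head=1 tape=bcc[b]   (R,b)→(Q,a,left)
state=Q head=0 tape=bc[c]a   (Q,c)→(Q,b,left)
state=Q head=-1 tape=b[c]ba   (Q,c)→(Q,b,left)
state=Q head=-2 tape=[b]bba   (Q,b)→(P,_,right)
state=P head=-1 tape=_[b]ba   (P,b)→(R,b,stay)
state=R head=-1 tape=_[b]ba   (R,b)→(Q,a,left)
state=Q head=-2 tape=[_]aba   (Q,_)→(R,b,right)
state=R head=-1 tape=b[a]ba   (R,a)→(R,c,right)
state=R head=0 tape=bc[b]a   (R,b)→(Q,a,left)
state=Q head=-1 tape=b[c]aa
After 26 steps: state Q, head at -1, tape bcaa.

state Q, head at -1, tape bcaa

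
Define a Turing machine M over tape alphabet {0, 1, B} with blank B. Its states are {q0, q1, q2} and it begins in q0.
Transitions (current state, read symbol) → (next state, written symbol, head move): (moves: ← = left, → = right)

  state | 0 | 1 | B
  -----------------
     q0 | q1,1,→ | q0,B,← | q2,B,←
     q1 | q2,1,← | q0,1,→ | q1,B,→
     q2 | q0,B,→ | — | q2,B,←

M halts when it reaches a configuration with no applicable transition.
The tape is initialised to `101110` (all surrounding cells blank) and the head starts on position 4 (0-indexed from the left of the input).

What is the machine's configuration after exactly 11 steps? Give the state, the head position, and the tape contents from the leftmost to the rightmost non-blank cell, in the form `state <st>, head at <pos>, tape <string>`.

state q2, head at 1, tape 11BBB1

q0 | 1011[1]0   read 1 → write B, move ←, go to q0
q0 | 101[1]B0   read 1 → write B, move ←, go to q0
q0 | 10[1]BB0   read 1 → write B, move ←, go to q0
q0 | 1[0]BBB0   read 0 → write 1, move →, go to q1
q1 | 11[B]BB0   read B → write B, move →, go to q1
q1 | 11B[B]B0   read B → write B, move →, go to q1
q1 | 11BB[B]0   read B → write B, move →, go to q1
q1 | 11BBB[0]   read 0 → write 1, move ←, go to q2
q2 | 11BB[B]1   read B → write B, move ←, go to q2
q2 | 11B[B]B1   read B → write B, move ←, go to q2
q2 | 11[B]BB1   read B → write B, move ←, go to q2
q2 | 1[1]BBB1
After 11 steps: state q2, head at 1, tape 11BBB1.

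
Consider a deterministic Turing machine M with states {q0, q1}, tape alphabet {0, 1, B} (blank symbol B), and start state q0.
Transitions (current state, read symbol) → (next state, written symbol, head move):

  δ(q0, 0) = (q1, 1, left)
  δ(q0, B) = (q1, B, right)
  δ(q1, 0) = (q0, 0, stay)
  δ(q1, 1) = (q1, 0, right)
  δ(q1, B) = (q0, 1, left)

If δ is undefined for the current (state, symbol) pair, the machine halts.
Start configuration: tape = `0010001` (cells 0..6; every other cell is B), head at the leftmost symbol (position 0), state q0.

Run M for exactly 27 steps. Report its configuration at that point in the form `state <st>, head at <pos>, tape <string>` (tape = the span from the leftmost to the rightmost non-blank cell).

q0 | BBB[0]010001   read 0 → write 1, move left, go to q1
q1 | BB[B]1010001   read B → write 1, move left, go to q0
q0 | B[B]11010001   read B → write B, move right, go to q1
q1 | BB[1]1010001   read 1 → write 0, move right, go to q1
q1 | BB0[1]010001   read 1 → write 0, move right, go to q1
q1 | BB00[0]10001   read 0 → write 0, move stay, go to q0
q0 | BB00[0]10001   read 0 → write 1, move left, go to q1
q1 | BB0[0]110001   read 0 → write 0, move stay, go to q0
q0 | BB0[0]110001   read 0 → write 1, move left, go to q1
q1 | BB[0]1110001   read 0 → write 0, move stay, go to q0
q0 | BB[0]1110001   read 0 → write 1, move left, go to q1
q1 | B[B]11110001   read B → write 1, move left, go to q0
q0 | [B]111110001   read B → write B, move right, go to q1
q1 | B[1]11110001   read 1 → write 0, move right, go to q1
q1 | B0[1]1110001   read 1 → write 0, move right, go to q1
q1 | B00[1]110001   read 1 → write 0, move right, go to q1
q1 | B000[1]10001   read 1 → write 0, move right, go to q1
q1 | B0000[1]0001   read 1 → write 0, move right, go to q1
q1 | B00000[0]001   read 0 → write 0, move stay, go to q0
q0 | B00000[0]001   read 0 → write 1, move left, go to q1
q1 | B0000[0]1001   read 0 → write 0, move stay, go to q0
q0 | B0000[0]1001   read 0 → write 1, move left, go to q1
q1 | B000[0]11001   read 0 → write 0, move stay, go to q0
q0 | B000[0]11001   read 0 → write 1, move left, go to q1
q1 | B00[0]111001   read 0 → write 0, move stay, go to q0
q0 | B00[0]111001   read 0 → write 1, move left, go to q1
q1 | B0[0]1111001   read 0 → write 0, move stay, go to q0
q0 | B0[0]1111001
After 27 steps: state q0, head at -1, tape 001111001.

state q0, head at -1, tape 001111001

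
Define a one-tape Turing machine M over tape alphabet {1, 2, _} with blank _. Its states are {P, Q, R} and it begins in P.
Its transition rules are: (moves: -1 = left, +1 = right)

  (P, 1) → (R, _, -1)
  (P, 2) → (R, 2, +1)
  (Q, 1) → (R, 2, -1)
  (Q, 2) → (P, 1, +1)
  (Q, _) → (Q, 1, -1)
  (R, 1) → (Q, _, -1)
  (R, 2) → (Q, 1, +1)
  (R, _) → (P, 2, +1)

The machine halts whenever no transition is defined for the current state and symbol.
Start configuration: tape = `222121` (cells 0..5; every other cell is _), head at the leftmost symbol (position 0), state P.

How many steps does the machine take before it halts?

8

P | [2]22121   read 2 → write 2, move +1, go to R
R | 2[2]2121   read 2 → write 1, move +1, go to Q
Q | 21[2]121   read 2 → write 1, move +1, go to P
P | 211[1]21   read 1 → write _, move -1, go to R
R | 21[1]_21   read 1 → write _, move -1, go to Q
Q | 2[1]__21   read 1 → write 2, move -1, go to R
R | [2]2__21   read 2 → write 1, move +1, go to Q
Q | 1[2]__21   read 2 → write 1, move +1, go to P
P | 11[_]_21
M halts after 8 transitions.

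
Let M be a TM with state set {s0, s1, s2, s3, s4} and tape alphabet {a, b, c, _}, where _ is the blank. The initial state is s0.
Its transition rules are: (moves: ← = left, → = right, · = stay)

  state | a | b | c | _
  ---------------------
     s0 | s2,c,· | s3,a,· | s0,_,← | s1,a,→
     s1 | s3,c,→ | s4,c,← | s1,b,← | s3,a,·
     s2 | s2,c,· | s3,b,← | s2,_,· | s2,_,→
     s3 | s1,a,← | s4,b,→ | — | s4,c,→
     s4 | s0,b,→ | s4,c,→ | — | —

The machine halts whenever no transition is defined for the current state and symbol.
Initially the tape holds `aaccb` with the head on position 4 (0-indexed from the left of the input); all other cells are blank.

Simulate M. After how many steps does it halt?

15

s0 | aacc[b]__   read b → write a, move ·, go to s3
s3 | aacc[a]__   read a → write a, move ←, go to s1
s1 | aac[c]a__   read c → write b, move ←, go to s1
s1 | aa[c]ba__   read c → write b, move ←, go to s1
s1 | a[a]bba__   read a → write c, move →, go to s3
s3 | ac[b]ba__   read b → write b, move →, go to s4
s4 | acb[b]a__   read b → write c, move →, go to s4
s4 | acbc[a]__   read a → write b, move →, go to s0
s0 | acbcb[_]_   read _ → write a, move →, go to s1
s1 | acbcba[_]   read _ → write a, move ·, go to s3
s3 | acbcba[a]   read a → write a, move ←, go to s1
s1 | acbcb[a]a   read a → write c, move →, go to s3
s3 | acbcbc[a]   read a → write a, move ←, go to s1
s1 | acbcb[c]a   read c → write b, move ←, go to s1
s1 | acbc[b]ba   read b → write c, move ←, go to s4
s4 | acb[c]cba
M halts after 15 transitions.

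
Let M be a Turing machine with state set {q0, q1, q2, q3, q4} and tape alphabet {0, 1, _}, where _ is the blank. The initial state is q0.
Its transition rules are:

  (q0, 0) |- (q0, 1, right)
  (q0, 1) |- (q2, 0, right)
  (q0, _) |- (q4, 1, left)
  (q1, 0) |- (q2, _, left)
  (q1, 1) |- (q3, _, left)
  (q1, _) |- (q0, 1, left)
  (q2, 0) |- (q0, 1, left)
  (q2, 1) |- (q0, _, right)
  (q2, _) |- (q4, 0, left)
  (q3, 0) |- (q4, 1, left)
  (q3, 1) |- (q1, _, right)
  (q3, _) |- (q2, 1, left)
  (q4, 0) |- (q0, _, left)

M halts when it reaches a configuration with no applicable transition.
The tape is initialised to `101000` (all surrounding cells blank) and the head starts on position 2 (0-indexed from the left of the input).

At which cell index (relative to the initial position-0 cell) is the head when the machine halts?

q0 | 10[1]000_   read 1 → write 0, move right, go to q2
q2 | 100[0]00_   read 0 → write 1, move left, go to q0
q0 | 10[0]100_   read 0 → write 1, move right, go to q0
q0 | 101[1]00_   read 1 → write 0, move right, go to q2
q2 | 1010[0]0_   read 0 → write 1, move left, go to q0
q0 | 101[0]10_   read 0 → write 1, move right, go to q0
q0 | 1011[1]0_   read 1 → write 0, move right, go to q2
q2 | 10110[0]_   read 0 → write 1, move left, go to q0
q0 | 1011[0]1_   read 0 → write 1, move right, go to q0
q0 | 10111[1]_   read 1 → write 0, move right, go to q2
q2 | 101110[_]   read _ → write 0, move left, go to q4
q4 | 10111[0]0   read 0 → write _, move left, go to q0
q0 | 1011[1]_0   read 1 → write 0, move right, go to q2
q2 | 10110[_]0   read _ → write 0, move left, go to q4
q4 | 1011[0]00   read 0 → write _, move left, go to q0
q0 | 101[1]_00   read 1 → write 0, move right, go to q2
q2 | 1010[_]00   read _ → write 0, move left, go to q4
q4 | 101[0]000   read 0 → write _, move left, go to q0
q0 | 10[1]_000   read 1 → write 0, move right, go to q2
q2 | 100[_]000   read _ → write 0, move left, go to q4
q4 | 10[0]0000   read 0 → write _, move left, go to q0
q0 | 1[0]_0000   read 0 → write 1, move right, go to q0
q0 | 11[_]0000   read _ → write 1, move left, go to q4
q4 | 1[1]10000
At halt the head is at cell 1.

1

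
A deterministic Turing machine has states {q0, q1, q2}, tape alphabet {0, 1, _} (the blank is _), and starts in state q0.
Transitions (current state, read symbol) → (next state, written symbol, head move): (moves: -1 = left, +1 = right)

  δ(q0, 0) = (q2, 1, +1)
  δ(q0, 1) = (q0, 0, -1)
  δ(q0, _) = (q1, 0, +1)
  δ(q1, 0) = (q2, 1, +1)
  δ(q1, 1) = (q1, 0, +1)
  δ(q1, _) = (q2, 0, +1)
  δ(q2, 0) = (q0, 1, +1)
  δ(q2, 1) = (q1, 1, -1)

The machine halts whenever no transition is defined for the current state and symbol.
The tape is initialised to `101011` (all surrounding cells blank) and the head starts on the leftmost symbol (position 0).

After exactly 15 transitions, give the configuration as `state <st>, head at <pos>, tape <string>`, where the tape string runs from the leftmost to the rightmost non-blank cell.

q0 | _[1]01011   read 1 → write 0, move -1, go to q0
q0 | [_]001011   read _ → write 0, move +1, go to q1
q1 | 0[0]01011   read 0 → write 1, move +1, go to q2
q2 | 01[0]1011   read 0 → write 1, move +1, go to q0
q0 | 011[1]011   read 1 → write 0, move -1, go to q0
q0 | 01[1]0011   read 1 → write 0, move -1, go to q0
q0 | 0[1]00011   read 1 → write 0, move -1, go to q0
q0 | [0]000011   read 0 → write 1, move +1, go to q2
q2 | 1[0]00011   read 0 → write 1, move +1, go to q0
q0 | 11[0]0011   read 0 → write 1, move +1, go to q2
q2 | 111[0]011   read 0 → write 1, move +1, go to q0
q0 | 1111[0]11   read 0 → write 1, move +1, go to q2
q2 | 11111[1]1   read 1 → write 1, move -1, go to q1
q1 | 1111[1]11   read 1 → write 0, move +1, go to q1
q1 | 11110[1]1   read 1 → write 0, move +1, go to q1
q1 | 111100[1]
After 15 steps: state q1, head at 5, tape 1111001.

state q1, head at 5, tape 1111001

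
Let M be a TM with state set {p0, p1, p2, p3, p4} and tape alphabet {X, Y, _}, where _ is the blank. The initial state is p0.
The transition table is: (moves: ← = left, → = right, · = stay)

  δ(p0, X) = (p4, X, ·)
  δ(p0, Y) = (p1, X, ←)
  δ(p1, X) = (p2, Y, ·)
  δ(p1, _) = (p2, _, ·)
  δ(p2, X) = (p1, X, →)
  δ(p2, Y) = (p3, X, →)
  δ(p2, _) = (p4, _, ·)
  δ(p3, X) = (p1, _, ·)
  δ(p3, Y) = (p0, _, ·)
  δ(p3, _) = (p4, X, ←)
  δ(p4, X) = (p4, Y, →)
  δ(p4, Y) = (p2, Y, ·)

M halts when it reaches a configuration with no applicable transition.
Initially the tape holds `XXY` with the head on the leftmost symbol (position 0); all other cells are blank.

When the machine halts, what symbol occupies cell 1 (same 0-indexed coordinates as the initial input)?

state=p0 head=0 tape=[X]XY__   (p0,X)→(p4,X,·)
state=p4 head=0 tape=[X]XY__   (p4,X)→(p4,Y,→)
state=p4 head=1 tape=Y[X]Y__   (p4,X)→(p4,Y,→)
state=p4 head=2 tape=YY[Y]__   (p4,Y)→(p2,Y,·)
state=p2 head=2 tape=YY[Y]__   (p2,Y)→(p3,X,→)
state=p3 head=3 tape=YYX[_]_   (p3,_)→(p4,X,←)
state=p4 head=2 tape=YY[X]X_   (p4,X)→(p4,Y,→)
state=p4 head=3 tape=YYY[X]_   (p4,X)→(p4,Y,→)
state=p4 head=4 tape=YYYY[_]
Cell 1 holds Y when M halts.

Y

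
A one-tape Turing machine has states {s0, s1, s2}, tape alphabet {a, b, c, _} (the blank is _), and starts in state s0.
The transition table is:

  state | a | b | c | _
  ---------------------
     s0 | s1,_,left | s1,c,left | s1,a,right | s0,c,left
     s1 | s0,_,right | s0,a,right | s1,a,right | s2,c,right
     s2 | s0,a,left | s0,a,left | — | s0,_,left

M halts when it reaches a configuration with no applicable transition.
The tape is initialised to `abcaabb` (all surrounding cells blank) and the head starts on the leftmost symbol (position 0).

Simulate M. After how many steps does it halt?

20

state=s0 head=0 tape=_[a]bcaabb   (s0,a)→(s1,_,left)
state=s1 head=-1 tape=[_]_bcaabb   (s1,_)→(s2,c,right)
state=s2 head=0 tape=c[_]bcaabb   (s2,_)→(s0,_,left)
state=s0 head=-1 tape=[c]_bcaabb   (s0,c)→(s1,a,right)
state=s1 head=0 tape=a[_]bcaabb   (s1,_)→(s2,c,right)
state=s2 head=1 tape=ac[b]caabb   (s2,b)→(s0,a,left)
state=s0 head=0 tape=a[c]acaabb   (s0,c)→(s1,a,right)
state=s1 head=1 tape=aa[a]caabb   (s1,a)→(s0,_,right)
state=s0 head=2 tape=aa_[c]aabb   (s0,c)→(s1,a,right)
state=s1 head=3 tape=aa_a[a]abb   (s1,a)→(s0,_,right)
state=s0 head=4 tape=aa_a_[a]bb   (s0,a)→(s1,_,left)
state=s1 head=3 tape=aa_a[_]_bb   (s1,_)→(s2,c,right)
state=s2 head=4 tape=aa_ac[_]bb   (s2,_)→(s0,_,left)
state=s0 head=3 tape=aa_a[c]_bb   (s0,c)→(s1,a,right)
state=s1 head=4 tape=aa_aa[_]bb   (s1,_)→(s2,c,right)
state=s2 head=5 tape=aa_aac[b]b   (s2,b)→(s0,a,left)
state=s0 head=4 tape=aa_aa[c]ab   (s0,c)→(s1,a,right)
state=s1 head=5 tape=aa_aaa[a]b   (s1,a)→(s0,_,right)
state=s0 head=6 tape=aa_aaa_[b]   (s0,b)→(s1,c,left)
state=s1 head=5 tape=aa_aaa[_]c   (s1,_)→(s2,c,right)
state=s2 head=6 tape=aa_aaac[c]
M halts after 20 transitions.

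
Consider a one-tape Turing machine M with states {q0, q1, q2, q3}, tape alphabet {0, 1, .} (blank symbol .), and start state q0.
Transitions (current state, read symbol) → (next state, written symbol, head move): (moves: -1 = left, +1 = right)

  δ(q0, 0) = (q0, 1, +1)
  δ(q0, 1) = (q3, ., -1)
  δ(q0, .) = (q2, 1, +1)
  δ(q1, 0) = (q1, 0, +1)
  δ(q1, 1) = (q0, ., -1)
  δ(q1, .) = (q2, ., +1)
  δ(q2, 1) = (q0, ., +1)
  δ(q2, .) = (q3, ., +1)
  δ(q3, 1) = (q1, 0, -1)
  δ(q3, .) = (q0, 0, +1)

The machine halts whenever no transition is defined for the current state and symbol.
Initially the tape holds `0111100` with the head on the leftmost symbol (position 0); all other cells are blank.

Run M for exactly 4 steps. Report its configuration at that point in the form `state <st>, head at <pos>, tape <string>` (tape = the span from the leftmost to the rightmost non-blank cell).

state q2, head at 0, tape 0.11100

q0 | .[0]111100   read 0 → write 1, move +1, go to q0
q0 | .1[1]11100   read 1 → write ., move -1, go to q3
q3 | .[1].11100   read 1 → write 0, move -1, go to q1
q1 | [.]0.11100   read . → write ., move +1, go to q2
q2 | .[0].11100
After 4 steps: state q2, head at 0, tape 0.11100.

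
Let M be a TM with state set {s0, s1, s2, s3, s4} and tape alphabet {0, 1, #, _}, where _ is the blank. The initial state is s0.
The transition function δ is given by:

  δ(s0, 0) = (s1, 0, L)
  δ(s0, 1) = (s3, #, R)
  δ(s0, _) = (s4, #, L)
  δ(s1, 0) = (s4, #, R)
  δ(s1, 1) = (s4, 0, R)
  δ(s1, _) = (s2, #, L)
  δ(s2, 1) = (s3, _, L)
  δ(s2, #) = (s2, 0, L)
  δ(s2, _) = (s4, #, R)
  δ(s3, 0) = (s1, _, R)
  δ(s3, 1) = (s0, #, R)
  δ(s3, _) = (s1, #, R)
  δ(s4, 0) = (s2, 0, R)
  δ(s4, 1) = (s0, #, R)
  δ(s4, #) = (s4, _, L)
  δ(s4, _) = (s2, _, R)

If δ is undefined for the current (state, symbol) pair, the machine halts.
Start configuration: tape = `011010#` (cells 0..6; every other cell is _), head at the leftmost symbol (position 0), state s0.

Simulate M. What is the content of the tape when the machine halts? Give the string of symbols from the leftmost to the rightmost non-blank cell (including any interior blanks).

#_011010#

state=s0 head=0 tape=___[0]11010#   (s0,0)→(s1,0,L)
state=s1 head=-1 tape=__[_]011010#   (s1,_)→(s2,#,L)
state=s2 head=-2 tape=_[_]#011010#   (s2,_)→(s4,#,R)
state=s4 head=-1 tape=_#[#]011010#   (s4,#)→(s4,_,L)
state=s4 head=-2 tape=_[#]_011010#   (s4,#)→(s4,_,L)
state=s4 head=-3 tape=[_]__011010#   (s4,_)→(s2,_,R)
state=s2 head=-2 tape=_[_]_011010#   (s2,_)→(s4,#,R)
state=s4 head=-1 tape=_#[_]011010#   (s4,_)→(s2,_,R)
state=s2 head=0 tape=_#_[0]11010#
The non-blank tape span at halt is #_011010#.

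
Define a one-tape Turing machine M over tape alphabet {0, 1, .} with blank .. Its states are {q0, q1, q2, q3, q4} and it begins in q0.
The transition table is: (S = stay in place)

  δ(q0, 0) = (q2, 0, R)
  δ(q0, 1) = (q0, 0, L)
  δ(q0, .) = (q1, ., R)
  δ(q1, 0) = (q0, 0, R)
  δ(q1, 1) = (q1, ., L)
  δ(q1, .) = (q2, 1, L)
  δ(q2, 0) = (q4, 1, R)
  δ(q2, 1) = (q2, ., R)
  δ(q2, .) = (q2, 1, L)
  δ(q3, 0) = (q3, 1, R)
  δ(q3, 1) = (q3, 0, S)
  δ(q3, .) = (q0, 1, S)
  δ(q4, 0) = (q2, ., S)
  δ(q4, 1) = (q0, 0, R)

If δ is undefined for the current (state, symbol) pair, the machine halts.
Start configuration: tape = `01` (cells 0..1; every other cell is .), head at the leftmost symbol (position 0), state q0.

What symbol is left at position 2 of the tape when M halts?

state=q0 head=0 tape=[0]1..   (q0,0)→(q2,0,R)
state=q2 head=1 tape=0[1]..   (q2,1)→(q2,.,R)
state=q2 head=2 tape=0.[.].   (q2,.)→(q2,1,L)
state=q2 head=1 tape=0[.]1.   (q2,.)→(q2,1,L)
state=q2 head=0 tape=[0]11.   (q2,0)→(q4,1,R)
state=q4 head=1 tape=1[1]1.   (q4,1)→(q0,0,R)
state=q0 head=2 tape=10[1].   (q0,1)→(q0,0,L)
state=q0 head=1 tape=1[0]0.   (q0,0)→(q2,0,R)
state=q2 head=2 tape=10[0].   (q2,0)→(q4,1,R)
state=q4 head=3 tape=101[.]
Cell 2 holds 1 when M halts.

1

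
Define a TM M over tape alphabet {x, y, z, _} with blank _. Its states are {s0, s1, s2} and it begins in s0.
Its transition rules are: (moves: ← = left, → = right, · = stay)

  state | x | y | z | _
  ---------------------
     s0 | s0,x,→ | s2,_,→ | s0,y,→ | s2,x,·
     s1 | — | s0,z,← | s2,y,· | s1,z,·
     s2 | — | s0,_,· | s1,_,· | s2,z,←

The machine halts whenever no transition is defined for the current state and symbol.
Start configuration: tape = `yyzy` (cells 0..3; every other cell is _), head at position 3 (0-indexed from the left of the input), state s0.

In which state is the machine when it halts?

s2

state=s0 head=3 tape=yyz[y]_   (s0,y)→(s2,_,→)
state=s2 head=4 tape=yyz_[_]   (s2,_)→(s2,z,←)
state=s2 head=3 tape=yyz[_]z   (s2,_)→(s2,z,←)
state=s2 head=2 tape=yy[z]zz   (s2,z)→(s1,_,·)
state=s1 head=2 tape=yy[_]zz   (s1,_)→(s1,z,·)
state=s1 head=2 tape=yy[z]zz   (s1,z)→(s2,y,·)
state=s2 head=2 tape=yy[y]zz   (s2,y)→(s0,_,·)
state=s0 head=2 tape=yy[_]zz   (s0,_)→(s2,x,·)
state=s2 head=2 tape=yy[x]zz
No transition is defined for (s2, x); M halts in state s2.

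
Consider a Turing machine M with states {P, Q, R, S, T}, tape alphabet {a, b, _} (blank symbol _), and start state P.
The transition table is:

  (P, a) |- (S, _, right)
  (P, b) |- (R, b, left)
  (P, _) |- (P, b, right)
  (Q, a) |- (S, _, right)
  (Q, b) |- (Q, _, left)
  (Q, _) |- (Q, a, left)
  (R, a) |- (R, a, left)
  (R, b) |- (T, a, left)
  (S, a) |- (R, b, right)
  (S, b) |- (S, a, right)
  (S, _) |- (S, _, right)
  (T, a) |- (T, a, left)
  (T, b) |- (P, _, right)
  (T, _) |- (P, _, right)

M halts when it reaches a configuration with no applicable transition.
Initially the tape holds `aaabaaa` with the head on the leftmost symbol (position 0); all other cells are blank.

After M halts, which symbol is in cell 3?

state=P head=0 tape=[a]aabaaa_   (P,a)→(S,_,right)
state=S head=1 tape=_[a]abaaa_   (S,a)→(R,b,right)
state=R head=2 tape=_b[a]baaa_   (R,a)→(R,a,left)
state=R head=1 tape=_[b]abaaa_   (R,b)→(T,a,left)
state=T head=0 tape=[_]aabaaa_   (T,_)→(P,_,right)
state=P head=1 tape=_[a]abaaa_   (P,a)→(S,_,right)
state=S head=2 tape=__[a]baaa_   (S,a)→(R,b,right)
state=R head=3 tape=__b[b]aaa_   (R,b)→(T,a,left)
state=T head=2 tape=__[b]aaaa_   (T,b)→(P,_,right)
state=P head=3 tape=___[a]aaa_   (P,a)→(S,_,right)
state=S head=4 tape=____[a]aa_   (S,a)→(R,b,right)
state=R head=5 tape=____b[a]a_   (R,a)→(R,a,left)
state=R head=4 tape=____[b]aa_   (R,b)→(T,a,left)
state=T head=3 tape=___[_]aaa_   (T,_)→(P,_,right)
state=P head=4 tape=____[a]aa_   (P,a)→(S,_,right)
state=S head=5 tape=_____[a]a_   (S,a)→(R,b,right)
state=R head=6 tape=_____b[a]_   (R,a)→(R,a,left)
state=R head=5 tape=_____[b]a_   (R,b)→(T,a,left)
state=T head=4 tape=____[_]aa_   (T,_)→(P,_,right)
state=P head=5 tape=_____[a]a_   (P,a)→(S,_,right)
state=S head=6 tape=______[a]_   (S,a)→(R,b,right)
state=R head=7 tape=______b[_]
Cell 3 holds _ when M halts.

_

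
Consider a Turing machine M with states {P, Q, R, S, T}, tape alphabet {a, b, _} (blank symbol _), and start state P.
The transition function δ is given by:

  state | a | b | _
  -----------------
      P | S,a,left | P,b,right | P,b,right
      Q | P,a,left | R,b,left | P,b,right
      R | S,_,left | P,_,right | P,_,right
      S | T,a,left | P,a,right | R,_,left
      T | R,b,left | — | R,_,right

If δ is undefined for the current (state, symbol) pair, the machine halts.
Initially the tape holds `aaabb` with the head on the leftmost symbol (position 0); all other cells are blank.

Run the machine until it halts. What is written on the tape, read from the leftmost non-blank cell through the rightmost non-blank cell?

P | ___[a]aabb   read a → write a, move left, go to S
S | __[_]aaabb   read _ → write _, move left, go to R
R | _[_]_aaabb   read _ → write _, move right, go to P
P | __[_]aaabb   read _ → write b, move right, go to P
P | __b[a]aabb   read a → write a, move left, go to S
S | __[b]aaabb   read b → write a, move right, go to P
P | __a[a]aabb   read a → write a, move left, go to S
S | __[a]aaabb   read a → write a, move left, go to T
T | _[_]aaaabb   read _ → write _, move right, go to R
R | __[a]aaabb   read a → write _, move left, go to S
S | _[_]_aaabb   read _ → write _, move left, go to R
R | [_]__aaabb   read _ → write _, move right, go to P
P | _[_]_aaabb   read _ → write b, move right, go to P
P | _b[_]aaabb   read _ → write b, move right, go to P
P | _bb[a]aabb   read a → write a, move left, go to S
S | _b[b]aaabb   read b → write a, move right, go to P
P | _ba[a]aabb   read a → write a, move left, go to S
S | _b[a]aaabb   read a → write a, move left, go to T
T | _[b]aaaabb
The non-blank tape span at halt is baaaabb.

baaaabb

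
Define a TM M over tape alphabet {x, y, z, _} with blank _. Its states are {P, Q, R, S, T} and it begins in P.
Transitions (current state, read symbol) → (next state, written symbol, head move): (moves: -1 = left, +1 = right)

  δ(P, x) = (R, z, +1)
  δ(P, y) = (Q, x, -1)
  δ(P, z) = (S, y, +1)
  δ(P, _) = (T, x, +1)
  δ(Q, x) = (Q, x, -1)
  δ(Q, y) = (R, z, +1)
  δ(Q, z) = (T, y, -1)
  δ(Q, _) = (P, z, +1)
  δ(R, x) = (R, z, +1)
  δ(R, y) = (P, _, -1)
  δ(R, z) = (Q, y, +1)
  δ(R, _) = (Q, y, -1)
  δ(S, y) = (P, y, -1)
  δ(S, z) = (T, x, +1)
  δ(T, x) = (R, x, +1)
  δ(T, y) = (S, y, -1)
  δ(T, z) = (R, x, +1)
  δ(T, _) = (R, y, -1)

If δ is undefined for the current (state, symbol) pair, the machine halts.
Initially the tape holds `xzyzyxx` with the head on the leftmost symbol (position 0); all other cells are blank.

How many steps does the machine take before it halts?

22

state=P head=0 tape=[x]zyzyxx_   (P,x)→(R,z,+1)
state=R head=1 tape=z[z]yzyxx_   (R,z)→(Q,y,+1)
state=Q head=2 tape=zy[y]zyxx_   (Q,y)→(R,z,+1)
state=R head=3 tape=zyz[z]yxx_   (R,z)→(Q,y,+1)
state=Q head=4 tape=zyzy[y]xx_   (Q,y)→(R,z,+1)
state=R head=5 tape=zyzyz[x]x_   (R,x)→(R,z,+1)
state=R head=6 tape=zyzyzz[x]_   (R,x)→(R,z,+1)
state=R head=7 tape=zyzyzzz[_]   (R,_)→(Q,y,-1)
state=Q head=6 tape=zyzyzz[z]y   (Q,z)→(T,y,-1)
state=T head=5 tape=zyzyz[z]yy   (T,z)→(R,x,+1)
state=R head=6 tape=zyzyzx[y]y   (R,y)→(P,_,-1)
state=P head=5 tape=zyzyz[x]_y   (P,x)→(R,z,+1)
state=R head=6 tape=zyzyzz[_]y   (R,_)→(Q,y,-1)
state=Q head=5 tape=zyzyz[z]yy   (Q,z)→(T,y,-1)
state=T head=4 tape=zyzy[z]yyy   (T,z)→(R,x,+1)
state=R head=5 tape=zyzyx[y]yy   (R,y)→(P,_,-1)
state=P head=4 tape=zyzy[x]_yy   (P,x)→(R,z,+1)
state=R head=5 tape=zyzyz[_]yy   (R,_)→(Q,y,-1)
state=Q head=4 tape=zyzy[z]yyy   (Q,z)→(T,y,-1)
state=T head=3 tape=zyz[y]yyyy   (T,y)→(S,y,-1)
state=S head=2 tape=zy[z]yyyyy   (S,z)→(T,x,+1)
state=T head=3 tape=zyx[y]yyyy   (T,y)→(S,y,-1)
state=S head=2 tape=zy[x]yyyyy
M halts after 22 transitions.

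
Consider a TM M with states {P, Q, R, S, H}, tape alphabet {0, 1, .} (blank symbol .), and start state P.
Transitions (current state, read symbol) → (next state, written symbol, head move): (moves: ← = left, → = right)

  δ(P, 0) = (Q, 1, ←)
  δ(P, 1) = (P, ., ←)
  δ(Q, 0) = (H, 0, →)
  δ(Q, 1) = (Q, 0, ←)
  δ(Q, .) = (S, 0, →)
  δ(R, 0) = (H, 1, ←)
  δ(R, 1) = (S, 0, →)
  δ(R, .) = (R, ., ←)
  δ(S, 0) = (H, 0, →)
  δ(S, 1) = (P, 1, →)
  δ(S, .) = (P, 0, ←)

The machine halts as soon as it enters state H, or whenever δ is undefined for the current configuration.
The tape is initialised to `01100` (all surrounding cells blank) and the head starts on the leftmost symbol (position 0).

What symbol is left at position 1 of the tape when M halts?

P | ..[0]1100   read 0 → write 1, move ←, go to Q
Q | .[.]11100   read . → write 0, move →, go to S
S | .0[1]1100   read 1 → write 1, move →, go to P
P | .01[1]100   read 1 → write ., move ←, go to P
P | .0[1].100   read 1 → write ., move ←, go to P
P | .[0]..100   read 0 → write 1, move ←, go to Q
Q | [.]1..100   read . → write 0, move →, go to S
S | 0[1]..100   read 1 → write 1, move →, go to P
P | 01[.].100
Cell 1 holds . when M halts.

.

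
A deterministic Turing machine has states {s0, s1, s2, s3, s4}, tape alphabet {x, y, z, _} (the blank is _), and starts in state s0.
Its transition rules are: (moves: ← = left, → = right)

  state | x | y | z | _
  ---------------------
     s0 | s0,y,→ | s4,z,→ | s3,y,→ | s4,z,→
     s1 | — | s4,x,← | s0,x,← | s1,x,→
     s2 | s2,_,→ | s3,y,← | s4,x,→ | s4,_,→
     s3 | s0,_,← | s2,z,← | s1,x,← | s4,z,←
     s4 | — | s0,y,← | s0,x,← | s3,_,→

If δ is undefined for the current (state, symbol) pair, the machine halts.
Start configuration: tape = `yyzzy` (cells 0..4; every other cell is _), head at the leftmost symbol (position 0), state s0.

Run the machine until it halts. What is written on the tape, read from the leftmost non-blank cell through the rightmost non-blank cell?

state=s0 head=0 tape=__[y]yzzy   (s0,y)→(s4,z,→)
state=s4 head=1 tape=__z[y]zzy   (s4,y)→(s0,y,←)
state=s0 head=0 tape=__[z]yzzy   (s0,z)→(s3,y,→)
state=s3 head=1 tape=__y[y]zzy   (s3,y)→(s2,z,←)
state=s2 head=0 tape=__[y]zzzy   (s2,y)→(s3,y,←)
state=s3 head=-1 tape=_[_]yzzzy   (s3,_)→(s4,z,←)
state=s4 head=-2 tape=[_]zyzzzy   (s4,_)→(s3,_,→)
state=s3 head=-1 tape=_[z]yzzzy   (s3,z)→(s1,x,←)
state=s1 head=-2 tape=[_]xyzzzy   (s1,_)→(s1,x,→)
state=s1 head=-1 tape=x[x]yzzzy
The non-blank tape span at halt is xxyzzzy.

xxyzzzy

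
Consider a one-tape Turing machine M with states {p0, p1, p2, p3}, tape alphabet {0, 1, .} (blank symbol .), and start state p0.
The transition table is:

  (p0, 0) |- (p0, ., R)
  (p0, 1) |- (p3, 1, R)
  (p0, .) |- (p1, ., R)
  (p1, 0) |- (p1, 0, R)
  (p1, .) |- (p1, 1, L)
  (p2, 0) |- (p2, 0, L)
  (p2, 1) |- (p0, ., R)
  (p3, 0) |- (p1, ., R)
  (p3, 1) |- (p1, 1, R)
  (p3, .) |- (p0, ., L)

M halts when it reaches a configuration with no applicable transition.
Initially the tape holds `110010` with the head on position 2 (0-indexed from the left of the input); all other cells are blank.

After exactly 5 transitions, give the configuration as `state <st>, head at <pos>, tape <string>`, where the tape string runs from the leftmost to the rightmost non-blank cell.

state p1, head at 5, tape 11..1.1

p0 | 11[0]010.   read 0 → write ., move R, go to p0
p0 | 11.[0]10.   read 0 → write ., move R, go to p0
p0 | 11..[1]0.   read 1 → write 1, move R, go to p3
p3 | 11..1[0].   read 0 → write ., move R, go to p1
p1 | 11..1.[.]   read . → write 1, move L, go to p1
p1 | 11..1[.]1
After 5 steps: state p1, head at 5, tape 11..1.1.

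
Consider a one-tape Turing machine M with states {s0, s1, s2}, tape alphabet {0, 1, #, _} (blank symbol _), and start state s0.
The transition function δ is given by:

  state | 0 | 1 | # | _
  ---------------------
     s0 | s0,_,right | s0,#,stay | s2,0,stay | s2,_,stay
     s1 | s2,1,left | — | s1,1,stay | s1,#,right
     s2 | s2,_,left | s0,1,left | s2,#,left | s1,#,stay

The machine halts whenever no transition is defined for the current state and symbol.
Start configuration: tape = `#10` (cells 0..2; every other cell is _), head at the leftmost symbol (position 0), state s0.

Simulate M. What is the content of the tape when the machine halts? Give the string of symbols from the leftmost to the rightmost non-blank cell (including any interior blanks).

1_10

state=s0 head=0 tape=_[#]10   (s0,#)→(s2,0,stay)
state=s2 head=0 tape=_[0]10   (s2,0)→(s2,_,left)
state=s2 head=-1 tape=[_]_10   (s2,_)→(s1,#,stay)
state=s1 head=-1 tape=[#]_10   (s1,#)→(s1,1,stay)
state=s1 head=-1 tape=[1]_10
The non-blank tape span at halt is 1_10.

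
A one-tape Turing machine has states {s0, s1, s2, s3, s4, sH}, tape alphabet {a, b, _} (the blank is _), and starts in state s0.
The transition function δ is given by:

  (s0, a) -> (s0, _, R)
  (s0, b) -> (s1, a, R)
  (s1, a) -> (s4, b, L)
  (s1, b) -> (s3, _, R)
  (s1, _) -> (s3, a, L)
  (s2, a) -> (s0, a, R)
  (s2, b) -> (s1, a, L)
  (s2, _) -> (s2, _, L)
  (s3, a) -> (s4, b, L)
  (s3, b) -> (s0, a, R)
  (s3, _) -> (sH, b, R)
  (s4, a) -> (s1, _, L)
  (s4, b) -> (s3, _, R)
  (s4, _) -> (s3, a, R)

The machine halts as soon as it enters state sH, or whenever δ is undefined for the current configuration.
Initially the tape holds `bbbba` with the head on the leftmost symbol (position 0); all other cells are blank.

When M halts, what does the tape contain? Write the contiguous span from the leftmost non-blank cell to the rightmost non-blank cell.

s0 | [b]bbba   read b → write a, move R, go to s1
s1 | a[b]bba   read b → write _, move R, go to s3
s3 | a_[b]ba   read b → write a, move R, go to s0
s0 | a_a[b]a   read b → write a, move R, go to s1
s1 | a_aa[a]   read a → write b, move L, go to s4
s4 | a_a[a]b   read a → write _, move L, go to s1
s1 | a_[a]_b   read a → write b, move L, go to s4
s4 | a[_]b_b   read _ → write a, move R, go to s3
s3 | aa[b]_b   read b → write a, move R, go to s0
s0 | aaa[_]b
The non-blank tape span at halt is aaa_b.

aaa_b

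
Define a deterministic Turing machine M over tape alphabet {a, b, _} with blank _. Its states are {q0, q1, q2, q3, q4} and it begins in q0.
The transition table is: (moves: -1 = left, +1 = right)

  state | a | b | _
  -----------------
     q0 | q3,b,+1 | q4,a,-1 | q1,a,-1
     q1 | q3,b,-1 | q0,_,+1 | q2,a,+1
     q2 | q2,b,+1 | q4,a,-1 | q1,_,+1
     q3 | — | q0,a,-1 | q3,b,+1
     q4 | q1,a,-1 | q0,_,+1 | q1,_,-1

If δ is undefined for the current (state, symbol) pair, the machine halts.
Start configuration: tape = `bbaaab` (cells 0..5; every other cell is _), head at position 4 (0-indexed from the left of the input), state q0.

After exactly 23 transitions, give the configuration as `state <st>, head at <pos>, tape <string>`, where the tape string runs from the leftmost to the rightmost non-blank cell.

state q3, head at 3, tape abbb_baaa

q0 | ___bbaa[a]b   read a → write b, move +1, go to q3
q3 | ___bbaab[b]   read b → write a, move -1, go to q0
q0 | ___bbaa[b]a   read b → write a, move -1, go to q4
q4 | ___bba[a]aa   read a → write a, move -1, go to q1
q1 | ___bb[a]aaa   read a → write b, move -1, go to q3
q3 | ___b[b]baaa   read b → write a, move -1, go to q0
q0 | ___[b]abaaa   read b → write a, move -1, go to q4
q4 | __[_]aabaaa   read _ → write _, move -1, go to q1
q1 | _[_]_aabaaa   read _ → write a, move +1, go to q2
q2 | _a[_]aabaaa   read _ → write _, move +1, go to q1
q1 | _a_[a]abaaa   read a → write b, move -1, go to q3
q3 | _a[_]babaaa   read _ → write b, move +1, go to q3
q3 | _ab[b]abaaa   read b → write a, move -1, go to q0
q0 | _a[b]aabaaa   read b → write a, move -1, go to q4
q4 | _[a]aaabaaa   read a → write a, move -1, go to q1
q1 | [_]aaaabaaa   read _ → write a, move +1, go to q2
q2 | a[a]aaabaaa   read a → write b, move +1, go to q2
q2 | ab[a]aabaaa   read a → write b, move +1, go to q2
q2 | abb[a]abaaa   read a → write b, move +1, go to q2
q2 | abbb[a]baaa   read a → write b, move +1, go to q2
q2 | abbbb[b]aaa   read b → write a, move -1, go to q4
q4 | abbb[b]aaaa   read b → write _, move +1, go to q0
q0 | abbb_[a]aaa   read a → write b, move +1, go to q3
q3 | abbb_b[a]aa
After 23 steps: state q3, head at 3, tape abbb_baaa.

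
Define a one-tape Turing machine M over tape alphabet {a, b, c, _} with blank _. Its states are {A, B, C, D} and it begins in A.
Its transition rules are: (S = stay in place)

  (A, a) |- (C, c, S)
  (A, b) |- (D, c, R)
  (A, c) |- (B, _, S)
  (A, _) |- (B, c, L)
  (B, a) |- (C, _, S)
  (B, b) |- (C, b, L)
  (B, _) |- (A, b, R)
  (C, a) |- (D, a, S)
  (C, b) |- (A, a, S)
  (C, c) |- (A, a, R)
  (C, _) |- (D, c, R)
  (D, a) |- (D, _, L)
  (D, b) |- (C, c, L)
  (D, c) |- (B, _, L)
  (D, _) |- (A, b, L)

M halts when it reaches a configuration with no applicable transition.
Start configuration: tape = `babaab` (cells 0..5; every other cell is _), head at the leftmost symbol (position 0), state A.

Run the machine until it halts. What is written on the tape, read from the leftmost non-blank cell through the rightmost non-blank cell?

aac_baab

state=A head=0 tape=__[b]abaab   (A,b)→(D,c,R)
state=D head=1 tape=__c[a]baab   (D,a)→(D,_,L)
state=D head=0 tape=__[c]_baab   (D,c)→(B,_,L)
state=B head=-1 tape=_[_]__baab   (B,_)→(A,b,R)
state=A head=0 tape=_b[_]_baab   (A,_)→(B,c,L)
state=B head=-1 tape=_[b]c_baab   (B,b)→(C,b,L)
state=C head=-2 tape=[_]bc_baab   (C,_)→(D,c,R)
state=D head=-1 tape=c[b]c_baab   (D,b)→(C,c,L)
state=C head=-2 tape=[c]cc_baab   (C,c)→(A,a,R)
state=A head=-1 tape=a[c]c_baab   (A,c)→(B,_,S)
state=B head=-1 tape=a[_]c_baab   (B,_)→(A,b,R)
state=A head=0 tape=ab[c]_baab   (A,c)→(B,_,S)
state=B head=0 tape=ab[_]_baab   (B,_)→(A,b,R)
state=A head=1 tape=abb[_]baab   (A,_)→(B,c,L)
state=B head=0 tape=ab[b]cbaab   (B,b)→(C,b,L)
state=C head=-1 tape=a[b]bcbaab   (C,b)→(A,a,S)
state=A head=-1 tape=a[a]bcbaab   (A,a)→(C,c,S)
state=C head=-1 tape=a[c]bcbaab   (C,c)→(A,a,R)
state=A head=0 tape=aa[b]cbaab   (A,b)→(D,c,R)
state=D head=1 tape=aac[c]baab   (D,c)→(B,_,L)
state=B head=0 tape=aa[c]_baab
The non-blank tape span at halt is aac_baab.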